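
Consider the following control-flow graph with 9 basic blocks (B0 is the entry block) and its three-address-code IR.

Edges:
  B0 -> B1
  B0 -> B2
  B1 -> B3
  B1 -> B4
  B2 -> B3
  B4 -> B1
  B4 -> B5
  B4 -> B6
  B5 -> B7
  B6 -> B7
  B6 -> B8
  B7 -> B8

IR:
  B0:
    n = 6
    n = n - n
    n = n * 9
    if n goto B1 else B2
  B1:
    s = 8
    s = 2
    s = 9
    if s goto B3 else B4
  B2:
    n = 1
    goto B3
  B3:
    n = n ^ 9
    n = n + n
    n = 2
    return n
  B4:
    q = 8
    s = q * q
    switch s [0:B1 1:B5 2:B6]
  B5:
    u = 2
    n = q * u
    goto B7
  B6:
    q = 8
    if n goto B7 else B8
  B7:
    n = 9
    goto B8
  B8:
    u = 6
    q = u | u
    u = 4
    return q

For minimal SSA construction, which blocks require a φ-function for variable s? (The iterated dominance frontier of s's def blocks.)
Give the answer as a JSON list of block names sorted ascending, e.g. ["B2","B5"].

Answer: ["B1", "B3"]

Analysis:
idom tree: B1←B0 B2←B0 B3←B0 B4←B1 B5←B4 B6←B4 B7←B4 B8←B4
Dom at joins:
  B1: preds {B0,B4}: {B0} ∩ {B0,B1,B4} = {B0}; idom=B0
  B3: preds {B1,B2}: {B0,B1} ∩ {B0,B2} = {B0}; idom=B0
  B7: preds {B5,B6}: {B0,B1,B4,B5} ∩ {B0,B1,B4,B6} = {B0,B1,B4}; idom=B4
  B8: preds {B6,B7}: {B0,B1,B4,B6} ∩ {B0,B1,B4,B7} = {B0,B1,B4}; idom=B4

DF derivation:
  B1←B0: walk · to B0
  B1←B4: walk B4→B1 to B0
  B3←B1: walk B1 to B0
  B3←B2: walk B2 to B0
  B7←B5: walk B5 to B4
  B7←B6: walk B6 to B4
  B8←B6: walk B6 to B4
  B8←B7: walk B7 to B4
  DF(B0)=∅
  DF(B1)={B1,B3}
  DF(B2)={B3}
  DF(B3)=∅
  DF(B4)={B1}
  DF(B5)={B7}
  DF(B6)={B7,B8}
  DF(B7)={B8}
  DF(B8)=∅

φ for s: defs {B1,B4}
  DF⁺ = {B1,B3}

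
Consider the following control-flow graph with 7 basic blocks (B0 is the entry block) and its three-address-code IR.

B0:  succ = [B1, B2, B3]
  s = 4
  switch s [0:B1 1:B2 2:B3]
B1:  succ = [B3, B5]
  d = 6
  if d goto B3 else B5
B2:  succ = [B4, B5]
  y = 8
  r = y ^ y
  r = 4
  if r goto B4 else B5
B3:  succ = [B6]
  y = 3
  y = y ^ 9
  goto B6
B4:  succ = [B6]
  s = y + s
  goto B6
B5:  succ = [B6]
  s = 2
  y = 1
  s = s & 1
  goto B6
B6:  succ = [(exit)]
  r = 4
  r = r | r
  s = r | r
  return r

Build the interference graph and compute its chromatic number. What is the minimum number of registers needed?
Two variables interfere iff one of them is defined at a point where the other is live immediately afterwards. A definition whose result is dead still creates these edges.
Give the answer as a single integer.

Answer: 3

Analysis:
def/use:
  B0 def {s} use ∅
  B1 def {d} use ∅
  B2 def {r,y} use ∅
  B3 def {y} use ∅
  B4 def {s} use {s,y}
  B5 def {s,y} use ∅
  B6 def {r,s} use ∅

Liveness:
  live B0: ∅→{s}
  live B1: ∅→∅
  live B2: {s}→{s,y}
  live B3: ∅→∅
  live B4: {s,y}→∅
  live B5: ∅→∅
  live B6: ∅→∅

Interference:
  d — ∅
  r — {s,y}
  s — {r,y}
  y — {r,s}

Colouring:
  {r,s,y} pairwise interfere (3-clique) ⇒ χ ≥ 3
  assign d→c0 r→c0 s→c1 y→c2 — no edge inside a register ⇒ χ ≤ 3
  χ = 3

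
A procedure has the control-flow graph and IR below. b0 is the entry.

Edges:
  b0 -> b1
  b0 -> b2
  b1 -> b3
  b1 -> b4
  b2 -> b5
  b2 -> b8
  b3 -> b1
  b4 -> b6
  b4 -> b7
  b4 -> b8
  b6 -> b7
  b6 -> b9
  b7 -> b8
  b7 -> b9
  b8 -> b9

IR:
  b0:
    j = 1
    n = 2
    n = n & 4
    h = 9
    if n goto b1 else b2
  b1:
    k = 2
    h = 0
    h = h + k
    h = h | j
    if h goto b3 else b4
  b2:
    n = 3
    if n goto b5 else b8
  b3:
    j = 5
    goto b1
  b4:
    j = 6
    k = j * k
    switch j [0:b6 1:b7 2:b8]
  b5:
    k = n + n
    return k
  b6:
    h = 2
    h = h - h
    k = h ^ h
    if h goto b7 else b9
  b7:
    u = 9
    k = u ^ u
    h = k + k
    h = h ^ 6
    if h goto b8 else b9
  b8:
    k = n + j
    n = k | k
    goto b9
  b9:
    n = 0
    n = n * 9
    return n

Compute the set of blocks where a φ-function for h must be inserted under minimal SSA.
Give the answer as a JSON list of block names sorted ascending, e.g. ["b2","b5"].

Answer: ["b1", "b7", "b8", "b9"]

Working:
idom tree: b1←b0 b2←b0 b3←b1 b4←b1 b5←b2 b6←b4 b7←b4 b8←b0 b9←b0
Dom∩ at merges:
  b1: preds {b0,b3}: {b0} ∩ {b0,b1,b3} = {b0}; idom=b0
  b7: preds {b4,b6}: {b0,b1,b4} ∩ {b0,b1,b4,b6} = {b0,b1,b4}; idom=b4
  b8: preds {b2,b4,b7}: {b0,b2} ∩ {b0,b1,b4} ∩ {b0,b1,b4,b7} = {b0}; idom=b0
  b9: preds {b6,b7,b8}: {b0,b1,b4,b6} ∩ {b0,b1,b4,b7} ∩ {b0,b8} = {b0}; idom=b0

Frontier:
  b1←b0: walk · to b0
  b1←b3: walk b3→b1 to b0
  b7←b4: walk · to b4
  b7←b6: walk b6 to b4
  b8←b2: walk b2 to b0
  b8←b4: walk b4→b1 to b0
  b8←b7: walk b7→b4→b1 to b0
  b9←b6: walk b6→b4→b1 to b0
  b9←b7: walk b7→b4→b1 to b0
  b9←b8: walk b8 to b0
  b0 → ∅
  b1 → {b1,b8,b9}
  b2 → {b8}
  b3 → {b1}
  b4 → {b8,b9}
  b5 → ∅
  b6 → {b7,b9}
  b7 → {b8,b9}
  b8 → {b9}
  b9 → ∅

φ for h: defs {b0,b1,b6,b7}
  DF⁺ = {b1,b7,b8,b9}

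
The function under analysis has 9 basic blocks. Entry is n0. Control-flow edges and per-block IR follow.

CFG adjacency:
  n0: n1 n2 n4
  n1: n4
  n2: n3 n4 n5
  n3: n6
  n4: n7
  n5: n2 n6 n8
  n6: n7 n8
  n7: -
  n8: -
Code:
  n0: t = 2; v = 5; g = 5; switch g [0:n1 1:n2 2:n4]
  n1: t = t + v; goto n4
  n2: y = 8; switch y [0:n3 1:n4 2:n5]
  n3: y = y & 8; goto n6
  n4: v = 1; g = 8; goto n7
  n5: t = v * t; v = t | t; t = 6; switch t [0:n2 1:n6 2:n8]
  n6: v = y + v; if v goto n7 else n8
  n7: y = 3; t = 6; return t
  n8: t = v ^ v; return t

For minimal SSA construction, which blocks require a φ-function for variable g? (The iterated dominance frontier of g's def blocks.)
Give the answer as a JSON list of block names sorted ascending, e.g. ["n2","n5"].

idom tree: n1←n0 n2←n0 n3←n2 n4←n0 n5←n2 n6←n2 n7←n0 n8←n2
Dom at joins:
  n2: preds {n0,n5}: {n0} ∩ {n0,n2,n5} = {n0}; idom=n0
  n4: preds {n0,n1,n2}: {n0} ∩ {n0,n1} ∩ {n0,n2} = {n0}; idom=n0
  n6: preds {n3,n5}: {n0,n2,n3} ∩ {n0,n2,n5} = {n0,n2}; idom=n2
  n7: preds {n4,n6}: {n0,n4} ∩ {n0,n2,n6} = {n0}; idom=n0
  n8: preds {n5,n6}: {n0,n2,n5} ∩ {n0,n2,n6} = {n0,n2}; idom=n2

Frontier:
  n2←n0: walk · to n0
  n2←n5: walk n5→n2 to n0
  n4←n0: walk · to n0
  n4←n1: walk n1 to n0
  n4←n2: walk n2 to n0
  n6←n3: walk n3 to n2
  n6←n5: walk n5 to n2
  n7←n4: walk n4 to n0
  n7←n6: walk n6→n2 to n0
  n8←n5: walk n5 to n2
  n8←n6: walk n6 to n2
  n0: DF=∅
  n1: DF={n4}
  n2: DF={n2,n4,n7}
  n3: DF={n6}
  n4: DF={n7}
  n5: DF={n2,n6,n8}
  n6: DF={n7,n8}
  n7: DF=∅
  n8: DF=∅

φ for g: defs {n0,n4}
  DF⁺ = {n7}

Answer: ["n7"]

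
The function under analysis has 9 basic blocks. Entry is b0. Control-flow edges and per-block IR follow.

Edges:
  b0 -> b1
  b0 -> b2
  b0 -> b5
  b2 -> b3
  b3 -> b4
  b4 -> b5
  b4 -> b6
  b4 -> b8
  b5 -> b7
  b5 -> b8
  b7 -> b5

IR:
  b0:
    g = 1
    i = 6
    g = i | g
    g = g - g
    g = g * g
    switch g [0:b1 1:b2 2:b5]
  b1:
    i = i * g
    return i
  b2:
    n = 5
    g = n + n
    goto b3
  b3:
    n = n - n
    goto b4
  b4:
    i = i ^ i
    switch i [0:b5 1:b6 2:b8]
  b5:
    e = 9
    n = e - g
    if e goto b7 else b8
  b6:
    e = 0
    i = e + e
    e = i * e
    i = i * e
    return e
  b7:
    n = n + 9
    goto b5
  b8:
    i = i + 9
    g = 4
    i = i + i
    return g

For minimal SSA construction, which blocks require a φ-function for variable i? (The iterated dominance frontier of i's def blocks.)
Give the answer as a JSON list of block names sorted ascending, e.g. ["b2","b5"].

Answer: ["b5", "b8"]

Analysis:
idom tree: b1←b0 b2←b0 b3←b2 b4←b3 b5←b0 b6←b4 b7←b5 b8←b0
Join-block Dom:
  b5: preds {b0,b4,b7}: {b0} ∩ {b0,b2,b3,b4} ∩ {b0,b5,b7} = {b0}; idom=b0
  b8: preds {b4,b5}: {b0,b2,b3,b4} ∩ {b0,b5} = {b0}; idom=b0

Frontier:
  join b5 pred b0: · stop@b0
  join b5 pred b4: b4→b3→b2 stop@b0
  join b5 pred b7: b7→b5 stop@b0
  join b8 pred b4: b4→b3→b2 stop@b0
  join b8 pred b5: b5 stop@b0
  b0: DF=∅
  b1: DF=∅
  b2: DF={b5,b8}
  b3: DF={b5,b8}
  b4: DF={b5,b8}
  b5: DF={b5,b8}
  b6: DF=∅
  b7: DF={b5}
  b8: DF=∅

φ for i: defs {b0,b1,b4,b6,b8}
  DF⁺ = {b5,b8}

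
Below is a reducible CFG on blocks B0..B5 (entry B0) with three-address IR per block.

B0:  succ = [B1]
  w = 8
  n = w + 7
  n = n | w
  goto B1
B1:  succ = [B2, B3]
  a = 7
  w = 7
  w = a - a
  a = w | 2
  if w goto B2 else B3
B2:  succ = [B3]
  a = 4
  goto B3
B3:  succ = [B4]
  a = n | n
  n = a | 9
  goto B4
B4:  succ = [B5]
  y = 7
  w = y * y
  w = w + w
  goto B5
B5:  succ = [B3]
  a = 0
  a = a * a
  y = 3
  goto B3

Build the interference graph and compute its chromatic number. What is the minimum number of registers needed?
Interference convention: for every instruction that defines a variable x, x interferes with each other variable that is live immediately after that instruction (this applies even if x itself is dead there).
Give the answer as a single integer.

Block summaries:
  B0 def {n,w} use ∅
  B1 def {a,w} use ∅
  B2 def {a} use ∅
  B3 def {a,n} use {n}
  B4 def {w,y} use ∅
  B5 def {a,y} use ∅

Liveness:
  B0 li=∅ lo={n}
  B1 li={n} lo={n}
  B2 li={n} lo={n}
  B3 li={n} lo={n}
  B4 li={n} lo={n}
  B5 li={n} lo={n}

Interfere edges:
  a: {n,w}
  n: {a,w,y}
  w: {a,n}
  y: {n}

Registers:
  clique {a,n,w} ⇒ need ≥ 3
  assign a→r1 n→r0 w→r2 y→r1 — no edge inside a register ⇒ χ ≤ 3
  χ = 3

Answer: 3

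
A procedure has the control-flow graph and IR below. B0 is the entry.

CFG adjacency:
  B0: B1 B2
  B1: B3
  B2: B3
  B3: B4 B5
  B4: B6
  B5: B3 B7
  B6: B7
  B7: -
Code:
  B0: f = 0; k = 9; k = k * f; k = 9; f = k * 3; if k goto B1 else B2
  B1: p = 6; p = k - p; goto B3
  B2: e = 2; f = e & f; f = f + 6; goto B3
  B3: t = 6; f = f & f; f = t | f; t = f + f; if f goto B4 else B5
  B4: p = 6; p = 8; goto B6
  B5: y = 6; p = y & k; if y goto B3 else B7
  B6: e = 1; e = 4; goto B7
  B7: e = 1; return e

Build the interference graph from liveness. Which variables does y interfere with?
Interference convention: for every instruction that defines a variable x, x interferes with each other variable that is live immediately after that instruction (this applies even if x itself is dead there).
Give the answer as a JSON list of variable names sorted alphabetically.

Block summaries:
  B0 def {f,k} use ∅
  B1 def {p} use {k}
  B2 def {e,f} use {f}
  B3 def {f,t} use {f}
  B4 def {p} use ∅
  B5 def {p,y} use {k}
  B6 def {e} use ∅
  B7 def {e} use ∅

Live sets:
  live B0: ∅→{f,k}
  live B1: {f,k}→{f,k}
  live B2: {f,k}→{f,k}
  live B3: {f,k}→{f,k}
  live B4: ∅→∅
  live B5: {f,k}→{f,k}
  live B6: ∅→∅
  live B7: ∅→∅

Interfere edges:
  e↔{f,k}
  f↔{e,k,p,t,y}
  k↔{e,f,p,t,y}
  p↔{f,k,y}
  t↔{f,k}
  y↔{f,k,p}

N(y) = ["f", "k", "p"]

Answer: ["f", "k", "p"]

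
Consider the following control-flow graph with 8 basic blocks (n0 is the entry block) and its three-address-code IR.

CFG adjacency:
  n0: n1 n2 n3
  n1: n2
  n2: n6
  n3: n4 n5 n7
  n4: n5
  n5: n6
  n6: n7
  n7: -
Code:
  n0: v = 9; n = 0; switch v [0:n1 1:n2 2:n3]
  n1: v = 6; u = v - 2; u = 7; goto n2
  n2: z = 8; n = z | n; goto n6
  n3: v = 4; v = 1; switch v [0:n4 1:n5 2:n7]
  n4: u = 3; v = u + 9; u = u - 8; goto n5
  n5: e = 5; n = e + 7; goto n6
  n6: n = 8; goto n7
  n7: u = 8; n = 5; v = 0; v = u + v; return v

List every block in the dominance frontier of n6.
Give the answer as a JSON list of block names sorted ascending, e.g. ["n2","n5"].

idom tree: n1←n0 n2←n0 n3←n0 n4←n3 n5←n3 n6←n0 n7←n0
Dom at joins:
  n2: preds {n0,n1}: {n0} ∩ {n0,n1} = {n0}; idom=n0
  n5: preds {n3,n4}: {n0,n3} ∩ {n0,n3,n4} = {n0,n3}; idom=n3
  n6: preds {n2,n5}: {n0,n2} ∩ {n0,n3,n5} = {n0}; idom=n0
  n7: preds {n3,n6}: {n0,n3} ∩ {n0,n6} = {n0}; idom=n0

Frontier:
  n2←n0: walk · to n0
  n2←n1: walk n1 to n0
  n5←n3: walk · to n3
  n5←n4: walk n4 to n3
  n6←n2: walk n2 to n0
  n6←n5: walk n5→n3 to n0
  n7←n3: walk n3 to n0
  n7←n6: walk n6 to n0
  n0: DF=∅
  n1: DF={n2}
  n2: DF={n6}
  n3: DF={n6,n7}
  n4: DF={n5}
  n5: DF={n6}
  n6: DF={n7}
  n7: DF=∅

DF(n6) = ["n7"]

Answer: ["n7"]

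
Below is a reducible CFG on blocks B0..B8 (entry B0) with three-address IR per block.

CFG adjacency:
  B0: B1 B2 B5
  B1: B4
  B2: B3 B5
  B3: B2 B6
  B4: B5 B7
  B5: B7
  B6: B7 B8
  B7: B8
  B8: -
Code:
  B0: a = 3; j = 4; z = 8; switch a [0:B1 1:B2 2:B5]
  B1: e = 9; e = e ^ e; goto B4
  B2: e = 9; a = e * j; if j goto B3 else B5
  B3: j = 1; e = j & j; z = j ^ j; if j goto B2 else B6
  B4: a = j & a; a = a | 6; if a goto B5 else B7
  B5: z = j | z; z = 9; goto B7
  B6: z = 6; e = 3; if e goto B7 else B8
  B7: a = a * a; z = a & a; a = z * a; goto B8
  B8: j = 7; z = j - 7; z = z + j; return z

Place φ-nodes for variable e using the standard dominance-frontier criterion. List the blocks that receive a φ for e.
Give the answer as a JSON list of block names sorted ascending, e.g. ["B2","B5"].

Answer: ["B2", "B5", "B7", "B8"]

Working:
idom tree: B1←B0 B2←B0 B3←B2 B4←B1 B5←B0 B6←B3 B7←B0 B8←B0
Join-block Dom:
  B2: preds {B0,B3}: {B0} ∩ {B0,B2,B3} = {B0}; idom=B0
  B5: preds {B0,B2,B4}: {B0} ∩ {B0,B2} ∩ {B0,B1,B4} = {B0}; idom=B0
  B7: preds {B4,B5,B6}: {B0,B1,B4} ∩ {B0,B5} ∩ {B0,B2,B3,B6} = {B0}; idom=B0
  B8: preds {B6,B7}: {B0,B2,B3,B6} ∩ {B0,B7} = {B0}; idom=B0

Frontier:
  join B2 pred B0: · stop@B0
  join B2 pred B3: B3→B2 stop@B0
  join B5 pred B0: · stop@B0
  join B5 pred B2: B2 stop@B0
  join B5 pred B4: B4→B1 stop@B0
  join B7 pred B4: B4→B1 stop@B0
  join B7 pred B5: B5 stop@B0
  join B7 pred B6: B6→B3→B2 stop@B0
  join B8 pred B6: B6→B3→B2 stop@B0
  join B8 pred B7: B7 stop@B0
  B0 → ∅
  B1 → {B5,B7}
  B2 → {B2,B5,B7,B8}
  B3 → {B2,B7,B8}
  B4 → {B5,B7}
  B5 → {B7}
  B6 → {B7,B8}
  B7 → {B8}
  B8 → ∅

φ for e: defs {B1,B2,B3,B6}
  DF⁺ = {B2,B5,B7,B8}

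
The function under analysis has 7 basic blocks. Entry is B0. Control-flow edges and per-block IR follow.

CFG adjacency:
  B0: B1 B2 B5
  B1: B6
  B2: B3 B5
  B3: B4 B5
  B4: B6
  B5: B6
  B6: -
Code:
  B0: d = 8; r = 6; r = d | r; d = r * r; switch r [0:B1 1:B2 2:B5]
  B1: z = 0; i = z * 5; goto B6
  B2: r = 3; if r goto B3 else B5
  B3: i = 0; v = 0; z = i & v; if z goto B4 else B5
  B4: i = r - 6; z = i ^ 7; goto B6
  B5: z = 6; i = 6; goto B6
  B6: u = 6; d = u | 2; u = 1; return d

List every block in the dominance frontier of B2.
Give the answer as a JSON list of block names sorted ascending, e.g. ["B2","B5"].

Answer: ["B5", "B6"]

Analysis:
idom tree: B1←B0 B2←B0 B3←B2 B4←B3 B5←B0 B6←B0
Dom at joins:
  B5: preds {B0,B2,B3}: {B0} ∩ {B0,B2} ∩ {B0,B2,B3} = {B0}; idom=B0
  B6: preds {B1,B4,B5}: {B0,B1} ∩ {B0,B2,B3,B4} ∩ {B0,B5} = {B0}; idom=B0

DF derivation:
  B5←B0: walk · to B0
  B5←B2: walk B2 to B0
  B5←B3: walk B3→B2 to B0
  B6←B1: walk B1 to B0
  B6←B4: walk B4→B3→B2 to B0
  B6←B5: walk B5 to B0
  DF(B0)=∅
  DF(B1)={B6}
  DF(B2)={B5,B6}
  DF(B3)={B5,B6}
  DF(B4)={B6}
  DF(B5)={B6}
  DF(B6)=∅

DF(B2) = ["B5", "B6"]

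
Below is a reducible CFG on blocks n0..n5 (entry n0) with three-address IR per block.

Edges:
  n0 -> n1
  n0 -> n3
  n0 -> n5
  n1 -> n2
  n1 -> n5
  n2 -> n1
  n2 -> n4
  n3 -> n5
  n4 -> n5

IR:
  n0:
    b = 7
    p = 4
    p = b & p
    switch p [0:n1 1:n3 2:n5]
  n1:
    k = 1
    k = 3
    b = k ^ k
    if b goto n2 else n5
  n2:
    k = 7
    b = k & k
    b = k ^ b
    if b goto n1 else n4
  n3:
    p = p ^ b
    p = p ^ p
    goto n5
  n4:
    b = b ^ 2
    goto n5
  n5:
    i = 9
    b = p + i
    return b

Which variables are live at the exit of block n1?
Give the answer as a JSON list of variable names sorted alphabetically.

Per-block:
  n0 def {b,p} use ∅
  n1 def {b,k} use ∅
  n2 def {b,k} use ∅
  n3 def {p} use {b,p}
  n4 def {b} use {b}
  n5 def {b,i} use {p}

Liveness:
  live n0: ∅→{b,p}
  live n1: {p}→{p}
  live n2: {p}→{b,p}
  live n3: {b,p}→{p}
  live n4: {b,p}→{p}
  live n5: {p}→∅

live-out(n1) = ["p"]

Answer: ["p"]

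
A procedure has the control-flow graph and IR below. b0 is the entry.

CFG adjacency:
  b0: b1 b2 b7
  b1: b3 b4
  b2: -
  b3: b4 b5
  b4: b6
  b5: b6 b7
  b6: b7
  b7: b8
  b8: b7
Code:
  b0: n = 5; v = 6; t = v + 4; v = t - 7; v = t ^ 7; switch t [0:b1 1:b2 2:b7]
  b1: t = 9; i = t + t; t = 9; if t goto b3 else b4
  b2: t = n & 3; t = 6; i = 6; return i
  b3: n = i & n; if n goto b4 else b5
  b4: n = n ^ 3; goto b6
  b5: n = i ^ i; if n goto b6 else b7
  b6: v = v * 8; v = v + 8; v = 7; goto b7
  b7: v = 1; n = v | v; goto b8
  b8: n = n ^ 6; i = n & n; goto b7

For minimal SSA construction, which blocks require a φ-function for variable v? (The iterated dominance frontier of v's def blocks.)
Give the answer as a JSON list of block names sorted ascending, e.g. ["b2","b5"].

idom tree: b1←b0 b2←b0 b3←b1 b4←b1 b5←b3 b6←b1 b7←b0 b8←b7
Join-block Dom:
  b4: preds {b1,b3}: {b0,b1} ∩ {b0,b1,b3} = {b0,b1}; idom=b1
  b6: preds {b4,b5}: {b0,b1,b4} ∩ {b0,b1,b3,b5} = {b0,b1}; idom=b1
  b7: preds {b0,b5,b6,b8}: {b0} ∩ {b0,b1,b3,b5} ∩ {b0,b1,b6} ∩ {b0,b7,b8} = {b0}; idom=b0

DF walk-up:
  join b4 pred b1: · stop@b1
  join b4 pred b3: b3 stop@b1
  join b6 pred b4: b4 stop@b1
  join b6 pred b5: b5→b3 stop@b1
  join b7 pred b0: · stop@b0
  join b7 pred b5: b5→b3→b1 stop@b0
  join b7 pred b6: b6→b1 stop@b0
  join b7 pred b8: b8→b7 stop@b0
  b0 → ∅
  b1 → {b7}
  b2 → ∅
  b3 → {b4,b6,b7}
  b4 → {b6}
  b5 → {b6,b7}
  b6 → {b7}
  b7 → {b7}
  b8 → {b7}

φ for v: defs {b0,b6,b7}
  DF⁺ = {b7}

Answer: ["b7"]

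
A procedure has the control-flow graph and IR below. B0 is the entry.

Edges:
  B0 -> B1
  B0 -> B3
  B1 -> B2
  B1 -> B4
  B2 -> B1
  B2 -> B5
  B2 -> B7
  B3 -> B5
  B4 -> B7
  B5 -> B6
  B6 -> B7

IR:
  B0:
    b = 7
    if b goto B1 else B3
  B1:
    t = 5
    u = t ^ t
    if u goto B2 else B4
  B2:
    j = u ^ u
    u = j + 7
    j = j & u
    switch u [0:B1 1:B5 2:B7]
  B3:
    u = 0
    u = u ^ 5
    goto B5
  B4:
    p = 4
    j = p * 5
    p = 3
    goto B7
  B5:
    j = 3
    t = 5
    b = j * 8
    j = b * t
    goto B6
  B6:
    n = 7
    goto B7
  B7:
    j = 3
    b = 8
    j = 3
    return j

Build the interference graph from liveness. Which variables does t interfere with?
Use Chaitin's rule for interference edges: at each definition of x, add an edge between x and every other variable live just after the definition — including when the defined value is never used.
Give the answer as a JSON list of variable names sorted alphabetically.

def/use:
  B0 def {b} use ∅
  B1 def {t,u} use ∅
  B2 def {j,u} use {u}
  B3 def {u} use ∅
  B4 def {j,p} use ∅
  B5 def {b,j,t} use ∅
  B6 def {n} use ∅
  B7 def {b,j} use ∅

Backward fixpoint:
  B0: in=∅ out=∅
  B1: in=∅ out={u}
  B2: in={u} out=∅
  B3: in=∅ out=∅
  B4: in=∅ out=∅
  B5: in=∅ out=∅
  B6: in=∅ out=∅
  B7: in=∅ out=∅

Conflict graph:
  b — {t}
  j — {t,u}
  n — ∅
  p — ∅
  t — {b,j}
  u — {j}

N(t) = ["b", "j"]

Answer: ["b", "j"]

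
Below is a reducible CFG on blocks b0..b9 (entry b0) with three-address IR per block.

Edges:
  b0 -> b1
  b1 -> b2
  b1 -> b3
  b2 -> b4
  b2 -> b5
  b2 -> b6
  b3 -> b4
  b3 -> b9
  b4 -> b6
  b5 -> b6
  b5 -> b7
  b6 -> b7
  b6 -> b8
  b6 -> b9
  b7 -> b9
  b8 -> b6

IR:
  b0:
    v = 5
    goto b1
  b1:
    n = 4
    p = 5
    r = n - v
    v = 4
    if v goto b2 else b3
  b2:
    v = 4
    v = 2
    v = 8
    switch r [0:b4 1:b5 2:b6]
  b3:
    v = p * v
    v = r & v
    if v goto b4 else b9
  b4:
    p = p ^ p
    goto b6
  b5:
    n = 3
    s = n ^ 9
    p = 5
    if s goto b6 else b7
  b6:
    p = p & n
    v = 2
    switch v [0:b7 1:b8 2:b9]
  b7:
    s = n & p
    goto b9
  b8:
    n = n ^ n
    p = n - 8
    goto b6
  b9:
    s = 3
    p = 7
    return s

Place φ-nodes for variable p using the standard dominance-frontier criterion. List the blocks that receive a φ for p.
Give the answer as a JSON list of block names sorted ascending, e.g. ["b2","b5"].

Answer: ["b6", "b7", "b9"]

Working:
idom tree: b1←b0 b2←b1 b3←b1 b4←b1 b5←b2 b6←b1 b7←b1 b8←b6 b9←b1
Join-block Dom:
  b4: preds {b2,b3}: {b0,b1,b2} ∩ {b0,b1,b3} = {b0,b1}; idom=b1
  b6: preds {b2,b4,b5,b8}: {b0,b1,b2} ∩ {b0,b1,b4} ∩ {b0,b1,b2,b5} ∩ {b0,b1,b6,b8} = {b0,b1}; idom=b1
  b7: preds {b5,b6}: {b0,b1,b2,b5} ∩ {b0,b1,b6} = {b0,b1}; idom=b1
  b9: preds {b3,b6,b7}: {b0,b1,b3} ∩ {b0,b1,b6} ∩ {b0,b1,b7} = {b0,b1}; idom=b1

Frontier:
  join b4 pred b2: b2 stop@b1
  join b4 pred b3: b3 stop@b1
  join b6 pred b2: b2 stop@b1
  join b6 pred b4: b4 stop@b1
  join b6 pred b5: b5→b2 stop@b1
  join b6 pred b8: b8→b6 stop@b1
  join b7 pred b5: b5→b2 stop@b1
  join b7 pred b6: b6 stop@b1
  join b9 pred b3: b3 stop@b1
  join b9 pred b6: b6 stop@b1
  join b9 pred b7: b7 stop@b1
  DF(b0)=∅
  DF(b1)=∅
  DF(b2)={b4,b6,b7}
  DF(b3)={b4,b9}
  DF(b4)={b6}
  DF(b5)={b6,b7}
  DF(b6)={b6,b7,b9}
  DF(b7)={b9}
  DF(b8)={b6}
  DF(b9)=∅

φ for p: defs {b1,b4,b5,b6,b8,b9}
  DF⁺ = {b6,b7,b9}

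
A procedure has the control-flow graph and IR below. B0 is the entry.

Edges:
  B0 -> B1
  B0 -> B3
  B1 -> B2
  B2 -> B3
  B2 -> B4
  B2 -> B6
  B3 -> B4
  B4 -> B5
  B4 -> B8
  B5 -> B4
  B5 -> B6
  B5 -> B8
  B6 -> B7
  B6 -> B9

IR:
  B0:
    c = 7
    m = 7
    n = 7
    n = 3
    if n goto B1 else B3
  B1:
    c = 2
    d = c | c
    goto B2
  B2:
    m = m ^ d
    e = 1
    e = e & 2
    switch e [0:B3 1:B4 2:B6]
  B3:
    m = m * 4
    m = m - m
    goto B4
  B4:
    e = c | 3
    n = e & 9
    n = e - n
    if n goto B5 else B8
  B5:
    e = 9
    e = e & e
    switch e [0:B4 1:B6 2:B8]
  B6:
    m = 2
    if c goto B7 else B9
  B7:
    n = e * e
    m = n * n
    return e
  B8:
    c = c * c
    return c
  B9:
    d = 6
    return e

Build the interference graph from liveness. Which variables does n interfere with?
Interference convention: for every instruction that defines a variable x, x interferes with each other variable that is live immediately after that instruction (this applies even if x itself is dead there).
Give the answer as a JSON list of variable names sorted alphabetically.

def/use:
  B0: {c,m,n} / ∅
  B1: {c,d} / ∅
  B2: {e,m} / {d,m}
  B3: {m} / {m}
  B4: {e,n} / {c}
  B5: {e} / ∅
  B6: {m} / {c}
  B7: {m,n} / {e}
  B8: {c} / {c}
  B9: {d} / {e}

Live sets:
  live B0: ∅→{c,m}
  live B1: {m}→{c,d,m}
  live B2: {c,d,m}→{c,e,m}
  live B3: {c,m}→{c}
  live B4: {c}→{c}
  live B5: {c}→{c,e}
  live B6: {c,e}→{e}
  live B7: {e}→∅
  live B8: {c}→∅
  live B9: {e}→∅

Interfere edges:
  c — {d,e,m,n}
  d — {c,e,m}
  e — {c,d,m,n}
  m — {c,d,e,n}
  n — {c,e,m}

N(n) = ["c", "e", "m"]

Answer: ["c", "e", "m"]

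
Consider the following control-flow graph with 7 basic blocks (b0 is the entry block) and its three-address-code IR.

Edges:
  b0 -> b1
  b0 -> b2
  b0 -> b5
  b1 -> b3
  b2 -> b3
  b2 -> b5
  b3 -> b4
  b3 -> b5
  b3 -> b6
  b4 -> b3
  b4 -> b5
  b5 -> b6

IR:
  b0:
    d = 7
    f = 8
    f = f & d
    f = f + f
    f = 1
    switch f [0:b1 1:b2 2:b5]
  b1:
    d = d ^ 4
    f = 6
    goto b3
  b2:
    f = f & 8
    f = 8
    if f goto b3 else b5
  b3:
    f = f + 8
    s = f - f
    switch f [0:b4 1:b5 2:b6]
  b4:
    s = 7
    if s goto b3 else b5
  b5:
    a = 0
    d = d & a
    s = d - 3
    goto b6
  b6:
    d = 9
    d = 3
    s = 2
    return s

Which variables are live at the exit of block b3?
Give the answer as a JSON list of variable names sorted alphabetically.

def/use:
  b0: def={d,f} ue=∅
  b1: def={d,f} ue={d}
  b2: def={f} ue={f}
  b3: def={f,s} ue={f}
  b4: def={s} ue=∅
  b5: def={a,d,s} ue={d}
  b6: def={d,s} ue=∅

Live sets:
  b0: in=∅ out={d,f}
  b1: in={d} out={d,f}
  b2: in={d,f} out={d,f}
  b3: in={d,f} out={d,f}
  b4: in={d,f} out={d,f}
  b5: in={d} out=∅
  b6: in=∅ out=∅

live-out(b3) = ["d", "f"]

Answer: ["d", "f"]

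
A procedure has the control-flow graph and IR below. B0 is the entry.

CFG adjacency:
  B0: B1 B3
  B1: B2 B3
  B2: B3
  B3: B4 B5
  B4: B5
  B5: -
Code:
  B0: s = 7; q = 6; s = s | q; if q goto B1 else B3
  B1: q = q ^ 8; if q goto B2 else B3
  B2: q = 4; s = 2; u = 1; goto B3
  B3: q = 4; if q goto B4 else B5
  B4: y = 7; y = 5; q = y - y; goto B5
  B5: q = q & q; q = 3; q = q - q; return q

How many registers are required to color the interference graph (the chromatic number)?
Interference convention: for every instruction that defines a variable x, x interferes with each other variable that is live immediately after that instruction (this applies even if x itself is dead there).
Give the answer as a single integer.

Answer: 2

Analysis:
def/use:
  B0 def {q,s} use ∅
  B1 def {q} use {q}
  B2 def {q,s,u} use ∅
  B3 def {q} use ∅
  B4 def {q,y} use ∅
  B5 def {q} use {q}

Live sets:
  live B0: ∅→{q}
  live B1: {q}→∅
  live B2: ∅→∅
  live B3: ∅→{q}
  live B4: ∅→{q}
  live B5: {q}→∅

Conflict graph:
  q — {s}
  s — {q}
  u — ∅
  y — ∅

Registers:
  clique {q,s} ⇒ need ≥ 2
  assign q→c0 s→c1 u→c0 y→c0 — no edge inside a register ⇒ χ ≤ 2
  χ = 2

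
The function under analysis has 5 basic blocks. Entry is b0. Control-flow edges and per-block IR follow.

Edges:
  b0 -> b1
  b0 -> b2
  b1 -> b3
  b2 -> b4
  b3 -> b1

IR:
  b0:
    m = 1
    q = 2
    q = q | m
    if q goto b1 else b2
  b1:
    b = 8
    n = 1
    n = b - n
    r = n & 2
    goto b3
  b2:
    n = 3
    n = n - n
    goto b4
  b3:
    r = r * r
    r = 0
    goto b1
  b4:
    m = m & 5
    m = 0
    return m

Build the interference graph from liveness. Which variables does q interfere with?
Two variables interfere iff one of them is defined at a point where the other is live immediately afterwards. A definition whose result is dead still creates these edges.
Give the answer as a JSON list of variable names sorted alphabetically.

Answer: ["m"]

Working:
def/use:
  b0 def {m,q} use ∅
  b1 def {b,n,r} use ∅
  b2 def {n} use ∅
  b3 def {r} use {r}
  b4 def {m} use {m}

Backward fixpoint:
  live b0: ∅→{m}
  live b1: ∅→{r}
  live b2: {m}→{m}
  live b3: {r}→∅
  live b4: {m}→∅

Conflict graph:
  b: {n}
  m: {n,q}
  n: {b,m}
  q: {m}
  r: ∅

N(q) = ["m"]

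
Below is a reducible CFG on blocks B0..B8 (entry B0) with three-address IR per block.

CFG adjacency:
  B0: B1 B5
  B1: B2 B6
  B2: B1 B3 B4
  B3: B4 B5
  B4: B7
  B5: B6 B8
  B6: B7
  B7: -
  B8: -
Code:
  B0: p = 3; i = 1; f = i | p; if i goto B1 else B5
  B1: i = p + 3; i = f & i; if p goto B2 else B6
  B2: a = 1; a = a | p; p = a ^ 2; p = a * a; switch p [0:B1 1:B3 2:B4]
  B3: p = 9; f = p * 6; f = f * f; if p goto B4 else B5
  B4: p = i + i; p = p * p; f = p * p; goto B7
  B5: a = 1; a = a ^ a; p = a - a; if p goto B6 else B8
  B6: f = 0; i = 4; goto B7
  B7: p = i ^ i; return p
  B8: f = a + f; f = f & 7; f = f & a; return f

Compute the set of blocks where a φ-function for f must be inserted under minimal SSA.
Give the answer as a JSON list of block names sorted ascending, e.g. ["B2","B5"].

Answer: ["B4", "B5", "B6", "B7"]

Derivation:
idom tree: B1←B0 B2←B1 B3←B2 B4←B2 B5←B0 B6←B0 B7←B0 B8←B5
Dom at joins:
  B1: preds {B0,B2}: {B0} ∩ {B0,B1,B2} = {B0}; idom=B0
  B4: preds {B2,B3}: {B0,B1,B2} ∩ {B0,B1,B2,B3} = {B0,B1,B2}; idom=B2
  B5: preds {B0,B3}: {B0} ∩ {B0,B1,B2,B3} = {B0}; idom=B0
  B6: preds {B1,B5}: {B0,B1} ∩ {B0,B5} = {B0}; idom=B0
  B7: preds {B4,B6}: {B0,B1,B2,B4} ∩ {B0,B6} = {B0}; idom=B0

DF derivation:
  join B1 pred B0: · stop@B0
  join B1 pred B2: B2→B1 stop@B0
  join B4 pred B2: · stop@B2
  join B4 pred B3: B3 stop@B2
  join B5 pred B0: · stop@B0
  join B5 pred B3: B3→B2→B1 stop@B0
  join B6 pred B1: B1 stop@B0
  join B6 pred B5: B5 stop@B0
  join B7 pred B4: B4→B2→B1 stop@B0
  join B7 pred B6: B6 stop@B0
  B0 → ∅
  B1 → {B1,B5,B6,B7}
  B2 → {B1,B5,B7}
  B3 → {B4,B5}
  B4 → {B7}
  B5 → {B6}
  B6 → {B7}
  B7 → ∅
  B8 → ∅

φ for f: defs {B0,B3,B4,B6,B8}
  DF⁺ = {B4,B5,B6,B7}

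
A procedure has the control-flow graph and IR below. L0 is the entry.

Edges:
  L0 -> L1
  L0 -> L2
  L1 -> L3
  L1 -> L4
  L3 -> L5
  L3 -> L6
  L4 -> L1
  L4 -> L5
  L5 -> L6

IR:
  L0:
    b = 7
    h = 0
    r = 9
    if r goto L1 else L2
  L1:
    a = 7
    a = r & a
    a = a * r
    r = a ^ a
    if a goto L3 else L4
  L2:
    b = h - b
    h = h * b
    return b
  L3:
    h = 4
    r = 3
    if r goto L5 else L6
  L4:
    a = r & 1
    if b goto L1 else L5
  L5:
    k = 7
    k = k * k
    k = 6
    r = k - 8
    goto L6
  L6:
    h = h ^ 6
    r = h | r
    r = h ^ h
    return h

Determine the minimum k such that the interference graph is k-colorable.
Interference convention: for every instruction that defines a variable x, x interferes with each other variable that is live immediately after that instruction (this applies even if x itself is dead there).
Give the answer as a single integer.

Answer: 4

Analysis:
def/use:
  L0: {b,h,r} / ∅
  L1: {a,r} / {r}
  L2: {b,h} / {b,h}
  L3: {h,r} / ∅
  L4: {a} / {b,r}
  L5: {k,r} / ∅
  L6: {h,r} / {h,r}

Backward fixpoint:
  live L0: ∅→{b,h,r}
  live L1: {b,h,r}→{b,h,r}
  live L2: {b,h}→∅
  live L3: ∅→{h,r}
  live L4: {b,h,r}→{b,h,r}
  live L5: {h}→{h,r}
  live L6: {h,r}→∅

Interfere edges:
  a — {b,h,r}
  b — {a,h,r}
  h — {a,b,k,r}
  k — {h}
  r — {a,b,h}

Registers:
  lower bound: {a,b,h,r} mutually conflict ⇒ χ ≥ 4
  4-colouring: r0={h}  r1={a,k}  r2={b}  r3={r}
  χ = 4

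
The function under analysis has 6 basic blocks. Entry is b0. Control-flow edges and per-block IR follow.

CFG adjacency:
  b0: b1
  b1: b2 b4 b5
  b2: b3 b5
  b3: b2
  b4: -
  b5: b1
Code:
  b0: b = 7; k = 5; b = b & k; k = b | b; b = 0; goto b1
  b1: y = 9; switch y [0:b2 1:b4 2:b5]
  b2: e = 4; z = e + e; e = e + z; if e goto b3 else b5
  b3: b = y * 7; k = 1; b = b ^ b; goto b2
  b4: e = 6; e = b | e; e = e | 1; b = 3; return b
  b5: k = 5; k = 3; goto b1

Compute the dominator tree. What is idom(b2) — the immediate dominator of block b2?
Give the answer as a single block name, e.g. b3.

idom tree: b1←b0 b2←b1 b3←b2 b4←b1 b5←b1
Join-block Dom:
  b1: preds {b0,b5}: {b0} ∩ {b0,b1,b5} = {b0}; idom=b0
  b2: preds {b1,b3}: {b0,b1} ∩ {b0,b1,b2,b3} = {b0,b1}; idom=b1
  b5: preds {b1,b2}: {b0,b1} ∩ {b0,b1,b2} = {b0,b1}; idom=b1

idom(b2) = b1

Answer: b1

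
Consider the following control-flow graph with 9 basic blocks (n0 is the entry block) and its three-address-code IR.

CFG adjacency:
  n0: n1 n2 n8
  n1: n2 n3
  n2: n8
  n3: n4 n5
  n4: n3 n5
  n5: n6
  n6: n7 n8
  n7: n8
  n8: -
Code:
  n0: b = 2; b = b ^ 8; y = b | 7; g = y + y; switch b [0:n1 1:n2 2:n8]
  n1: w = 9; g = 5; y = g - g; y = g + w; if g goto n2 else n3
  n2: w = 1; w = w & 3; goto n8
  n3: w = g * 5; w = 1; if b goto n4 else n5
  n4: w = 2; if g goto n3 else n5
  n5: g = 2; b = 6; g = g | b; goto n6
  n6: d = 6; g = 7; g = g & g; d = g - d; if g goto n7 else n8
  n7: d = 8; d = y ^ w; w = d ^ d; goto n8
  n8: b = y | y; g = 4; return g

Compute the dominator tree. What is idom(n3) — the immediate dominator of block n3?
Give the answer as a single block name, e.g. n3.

Answer: n1

Working:
idom tree: n1←n0 n2←n0 n3←n1 n4←n3 n5←n3 n6←n5 n7←n6 n8←n0
Dom at joins:
  n2: preds {n0,n1}: {n0} ∩ {n0,n1} = {n0}; idom=n0
  n3: preds {n1,n4}: {n0,n1} ∩ {n0,n1,n3,n4} = {n0,n1}; idom=n1
  n5: preds {n3,n4}: {n0,n1,n3} ∩ {n0,n1,n3,n4} = {n0,n1,n3}; idom=n3
  n8: preds {n0,n2,n6,n7}: {n0} ∩ {n0,n2} ∩ {n0,n1,n3,n5,n6} ∩ {n0,n1,n3,n5,n6,n7} = {n0}; idom=n0

idom(n3) = n1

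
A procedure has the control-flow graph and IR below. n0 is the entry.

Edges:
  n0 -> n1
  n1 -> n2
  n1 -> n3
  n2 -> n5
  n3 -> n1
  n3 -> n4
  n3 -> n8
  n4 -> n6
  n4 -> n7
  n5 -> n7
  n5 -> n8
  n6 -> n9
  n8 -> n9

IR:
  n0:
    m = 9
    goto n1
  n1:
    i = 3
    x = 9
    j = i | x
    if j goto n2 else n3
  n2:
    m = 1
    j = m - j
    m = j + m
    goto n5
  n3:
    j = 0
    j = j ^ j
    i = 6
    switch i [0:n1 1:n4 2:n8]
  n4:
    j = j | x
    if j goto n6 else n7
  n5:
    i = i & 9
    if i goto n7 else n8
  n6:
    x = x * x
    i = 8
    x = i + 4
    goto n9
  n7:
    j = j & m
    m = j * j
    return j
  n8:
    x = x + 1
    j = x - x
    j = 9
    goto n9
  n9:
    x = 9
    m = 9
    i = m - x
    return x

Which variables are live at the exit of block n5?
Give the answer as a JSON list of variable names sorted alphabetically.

Answer: ["j", "m", "x"]

Working:
def/use:
  n0: {m} / ∅
  n1: {i,j,x} / ∅
  n2: {j,m} / {j}
  n3: {i,j} / ∅
  n4: {j} / {j,x}
  n5: {i} / {i}
  n6: {i,x} / {x}
  n7: {j,m} / {j,m}
  n8: {j,x} / {x}
  n9: {i,m,x} / ∅

Liveness:
  n0 li=∅ lo={m}
  n1 li={m} lo={i,j,m,x}
  n2 li={i,j,x} lo={i,j,m,x}
  n3 li={m,x} lo={j,m,x}
  n4 li={j,m,x} lo={j,m,x}
  n5 li={i,j,m,x} lo={j,m,x}
  n6 li={x} lo=∅
  n7 li={j,m} lo=∅
  n8 li={x} lo=∅
  n9 li=∅ lo=∅

live-out(n5) = ["j", "m", "x"]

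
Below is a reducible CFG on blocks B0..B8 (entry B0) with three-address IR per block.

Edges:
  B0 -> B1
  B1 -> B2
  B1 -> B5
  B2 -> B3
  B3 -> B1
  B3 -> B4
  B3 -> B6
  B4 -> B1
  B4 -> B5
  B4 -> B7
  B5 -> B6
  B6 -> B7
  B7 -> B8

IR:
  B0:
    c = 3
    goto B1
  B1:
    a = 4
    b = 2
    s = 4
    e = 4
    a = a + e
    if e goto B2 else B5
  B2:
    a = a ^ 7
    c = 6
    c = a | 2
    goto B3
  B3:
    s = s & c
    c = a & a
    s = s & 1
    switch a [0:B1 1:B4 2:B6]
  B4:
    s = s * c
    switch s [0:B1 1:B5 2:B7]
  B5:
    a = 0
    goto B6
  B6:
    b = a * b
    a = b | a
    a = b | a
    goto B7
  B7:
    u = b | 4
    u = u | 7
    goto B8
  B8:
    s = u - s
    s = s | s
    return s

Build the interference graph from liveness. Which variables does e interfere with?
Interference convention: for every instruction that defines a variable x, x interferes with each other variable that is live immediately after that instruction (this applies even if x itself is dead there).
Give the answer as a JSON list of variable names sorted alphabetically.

Block summaries:
  B0: {c} / ∅
  B1: {a,b,e,s} / ∅
  B2: {a,c} / {a}
  B3: {c,s} / {a,c,s}
  B4: {s} / {c,s}
  B5: {a} / ∅
  B6: {a,b} / {a,b}
  B7: {u} / {b}
  B8: {s} / {s,u}

Backward fixpoint:
  live B0: ∅→∅
  live B1: ∅→{a,b,s}
  live B2: {a,b,s}→{a,b,c,s}
  live B3: {a,b,c,s}→{a,b,c,s}
  live B4: {b,c,s}→{b,s}
  live B5: {b,s}→{a,b,s}
  live B6: {a,b,s}→{b,s}
  live B7: {b,s}→{s,u}
  live B8: {s,u}→∅

Interference:
  a — {b,c,e,s}
  b — {a,c,e,s}
  c — {a,b,s}
  e — {a,b,s}
  s — {a,b,c,e,u}
  u — {s}

N(e) = ["a", "b", "s"]

Answer: ["a", "b", "s"]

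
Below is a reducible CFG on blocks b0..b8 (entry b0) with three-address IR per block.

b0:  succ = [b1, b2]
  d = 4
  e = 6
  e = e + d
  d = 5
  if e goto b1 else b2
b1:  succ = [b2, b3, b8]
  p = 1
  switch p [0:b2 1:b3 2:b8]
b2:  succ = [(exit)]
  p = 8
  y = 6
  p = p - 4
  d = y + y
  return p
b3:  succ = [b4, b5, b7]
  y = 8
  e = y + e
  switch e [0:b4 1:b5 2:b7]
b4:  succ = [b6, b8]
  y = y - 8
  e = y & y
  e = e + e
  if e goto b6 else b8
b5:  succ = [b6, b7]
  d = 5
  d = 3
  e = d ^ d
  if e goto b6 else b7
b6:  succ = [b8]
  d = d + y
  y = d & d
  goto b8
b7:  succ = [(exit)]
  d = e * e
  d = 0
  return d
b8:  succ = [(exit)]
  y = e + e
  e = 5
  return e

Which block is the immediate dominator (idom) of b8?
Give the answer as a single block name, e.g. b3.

Answer: b1

Analysis:
idom tree: b1←b0 b2←b0 b3←b1 b4←b3 b5←b3 b6←b3 b7←b3 b8←b1
Dom∩ at merges:
  b2: preds {b0,b1}: {b0} ∩ {b0,b1} = {b0}; idom=b0
  b6: preds {b4,b5}: {b0,b1,b3,b4} ∩ {b0,b1,b3,b5} = {b0,b1,b3}; idom=b3
  b7: preds {b3,b5}: {b0,b1,b3} ∩ {b0,b1,b3,b5} = {b0,b1,b3}; idom=b3
  b8: preds {b1,b4,b6}: {b0,b1} ∩ {b0,b1,b3,b4} ∩ {b0,b1,b3,b6} = {b0,b1}; idom=b1

idom(b8) = b1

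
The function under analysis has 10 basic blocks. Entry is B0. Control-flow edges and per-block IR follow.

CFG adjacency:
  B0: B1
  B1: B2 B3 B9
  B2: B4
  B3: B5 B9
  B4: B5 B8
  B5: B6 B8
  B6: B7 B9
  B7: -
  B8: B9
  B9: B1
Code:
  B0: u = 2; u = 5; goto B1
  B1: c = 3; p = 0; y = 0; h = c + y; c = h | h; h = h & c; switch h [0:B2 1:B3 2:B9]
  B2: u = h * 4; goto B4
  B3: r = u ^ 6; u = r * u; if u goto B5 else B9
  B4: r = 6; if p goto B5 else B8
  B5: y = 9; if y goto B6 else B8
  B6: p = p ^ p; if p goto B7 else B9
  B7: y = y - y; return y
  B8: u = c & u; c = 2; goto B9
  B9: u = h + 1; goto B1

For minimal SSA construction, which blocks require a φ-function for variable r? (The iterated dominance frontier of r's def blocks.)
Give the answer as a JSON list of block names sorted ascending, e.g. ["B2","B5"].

Answer: ["B1", "B5", "B8", "B9"]

Analysis:
idom tree: B1←B0 B2←B1 B3←B1 B4←B2 B5←B1 B6←B5 B7←B6 B8←B1 B9←B1
Join-block Dom:
  B1: preds {B0,B9}: {B0} ∩ {B0,B1,B9} = {B0}; idom=B0
  B5: preds {B3,B4}: {B0,B1,B3} ∩ {B0,B1,B2,B4} = {B0,B1}; idom=B1
  B8: preds {B4,B5}: {B0,B1,B2,B4} ∩ {B0,B1,B5} = {B0,B1}; idom=B1
  B9: preds {B1,B3,B6,B8}: {B0,B1} ∩ {B0,B1,B3} ∩ {B0,B1,B5,B6} ∩ {B0,B1,B8} = {B0,B1}; idom=B1

DF walk-up:
  join B1 pred B0: · stop@B0
  join B1 pred B9: B9→B1 stop@B0
  join B5 pred B3: B3 stop@B1
  join B5 pred B4: B4→B2 stop@B1
  join B8 pred B4: B4→B2 stop@B1
  join B8 pred B5: B5 stop@B1
  join B9 pred B1: · stop@B1
  join B9 pred B3: B3 stop@B1
  join B9 pred B6: B6→B5 stop@B1
  join B9 pred B8: B8 stop@B1
  B0: DF=∅
  B1: DF={B1}
  B2: DF={B5,B8}
  B3: DF={B5,B9}
  B4: DF={B5,B8}
  B5: DF={B8,B9}
  B6: DF={B9}
  B7: DF=∅
  B8: DF={B9}
  B9: DF={B1}

φ for r: defs {B3,B4}
  DF⁺ = {B1,B5,B8,B9}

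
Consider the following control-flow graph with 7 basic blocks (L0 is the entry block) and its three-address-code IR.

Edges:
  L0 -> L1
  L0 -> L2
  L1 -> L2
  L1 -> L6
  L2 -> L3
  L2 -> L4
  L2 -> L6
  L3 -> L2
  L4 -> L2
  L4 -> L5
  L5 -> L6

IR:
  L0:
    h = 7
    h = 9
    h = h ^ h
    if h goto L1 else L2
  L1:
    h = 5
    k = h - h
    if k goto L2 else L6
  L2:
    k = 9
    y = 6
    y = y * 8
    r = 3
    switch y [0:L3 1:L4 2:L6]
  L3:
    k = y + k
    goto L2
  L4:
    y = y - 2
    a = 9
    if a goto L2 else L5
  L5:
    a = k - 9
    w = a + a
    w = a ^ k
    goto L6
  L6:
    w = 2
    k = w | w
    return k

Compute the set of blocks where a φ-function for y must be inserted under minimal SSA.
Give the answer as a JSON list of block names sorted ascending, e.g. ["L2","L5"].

Answer: ["L2", "L6"]

Working:
idom tree: L1←L0 L2←L0 L3←L2 L4←L2 L5←L4 L6←L0
Dom at joins:
  L2: preds {L0,L1,L3,L4}: {L0} ∩ {L0,L1} ∩ {L0,L2,L3} ∩ {L0,L2,L4} = {L0}; idom=L0
  L6: preds {L1,L2,L5}: {L0,L1} ∩ {L0,L2} ∩ {L0,L2,L4,L5} = {L0}; idom=L0

Frontier:
  join L2 pred L0: · stop@L0
  join L2 pred L1: L1 stop@L0
  join L2 pred L3: L3→L2 stop@L0
  join L2 pred L4: L4→L2 stop@L0
  join L6 pred L1: L1 stop@L0
  join L6 pred L2: L2 stop@L0
  join L6 pred L5: L5→L4→L2 stop@L0
  L0 → ∅
  L1 → {L2,L6}
  L2 → {L2,L6}
  L3 → {L2}
  L4 → {L2,L6}
  L5 → {L6}
  L6 → ∅

φ for y: defs {L2,L4}
  DF⁺ = {L2,L6}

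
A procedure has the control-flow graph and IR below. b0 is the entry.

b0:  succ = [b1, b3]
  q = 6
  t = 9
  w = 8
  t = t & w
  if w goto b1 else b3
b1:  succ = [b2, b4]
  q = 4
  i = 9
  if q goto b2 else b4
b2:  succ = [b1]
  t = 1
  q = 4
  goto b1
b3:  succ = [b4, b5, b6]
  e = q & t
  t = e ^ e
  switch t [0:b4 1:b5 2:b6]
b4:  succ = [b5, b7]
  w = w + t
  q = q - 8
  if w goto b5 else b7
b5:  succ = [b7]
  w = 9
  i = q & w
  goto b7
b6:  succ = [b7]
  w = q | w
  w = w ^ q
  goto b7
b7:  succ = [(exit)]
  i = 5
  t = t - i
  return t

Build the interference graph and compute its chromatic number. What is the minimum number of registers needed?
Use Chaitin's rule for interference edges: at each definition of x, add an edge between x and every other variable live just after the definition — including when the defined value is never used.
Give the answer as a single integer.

def/use:
  b0 def {q,t,w} use ∅
  b1 def {i,q} use ∅
  b2 def {q,t} use ∅
  b3 def {e,t} use {q,t}
  b4 def {q,w} use {q,t,w}
  b5 def {i,w} use {q}
  b6 def {w} use {q,w}
  b7 def {i,t} use {t}

Liveness:
  live b0: ∅→{q,t,w}
  live b1: {t,w}→{q,t,w}
  live b2: {w}→{t,w}
  live b3: {q,t,w}→{q,t,w}
  live b4: {q,t,w}→{q,t}
  live b5: {q,t}→{t}
  live b6: {q,t,w}→{t}
  live b7: {t}→∅

Interference:
  e — {q,w}
  i — {q,t,w}
  q — {e,i,t,w}
  t — {i,q,w}
  w — {e,i,q,t}

Registers:
  lower bound: {i,q,t,w} mutually conflict ⇒ χ ≥ 4
  assign e→c2 i→c2 q→c0 t→c3 w→c1 — no edge inside a register ⇒ χ ≤ 4
  χ = 4

Answer: 4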